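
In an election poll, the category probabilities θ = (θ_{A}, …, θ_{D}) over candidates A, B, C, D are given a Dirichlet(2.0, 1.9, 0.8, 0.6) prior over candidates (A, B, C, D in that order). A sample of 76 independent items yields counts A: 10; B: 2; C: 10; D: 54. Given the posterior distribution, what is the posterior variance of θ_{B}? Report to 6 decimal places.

0.000555

The Dirichlet prior is conjugate to the Multinomial likelihood: each posterior αⱼ = prior αⱼ + observed count nⱼ.
Posterior concentration: (12.0, 3.9, 10.8, 54.6), total = 81.3.
Var[θ_j] = α_j(Σα−α_j)/((Σα)²(Σα+1)) = 3.9·77.4/(81.3²·82.3) = 0.000555.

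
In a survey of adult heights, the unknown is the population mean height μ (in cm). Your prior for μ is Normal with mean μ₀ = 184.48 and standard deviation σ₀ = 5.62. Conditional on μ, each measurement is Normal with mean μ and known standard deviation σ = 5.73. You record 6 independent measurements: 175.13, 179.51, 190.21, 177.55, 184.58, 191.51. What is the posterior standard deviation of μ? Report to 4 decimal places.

2.1596

For Normal data with known variance σ², a Normal(μ₀, σ₀²) prior on μ is conjugate. Posterior precision = 1/σ₀² + n/σ²; posterior mean is the precision-weighted average of μ₀ and x̄.
σ₀² = 5.62² = 31.5844, σ² = 5.73² = 32.8329; σ² + n·σ₀² = 32.8329 + 6·31.5844 = 222.3393.
Posterior precision = 1/σ₀² + n/σ² = 1/31.5844 + 6/32.8329 = (σ² + n·σ₀²)/(σ₀²σ²) = 222.3393/(31.5844·32.8329); posterior variance σₙ² = σ₀²σ²/(σ² + n·σ₀²) = 31.5844·32.8329/222.3393 = 4.664076.
Posterior SD = √σₙ² = √(31.5844·32.8329/222.3393) = 2.1596.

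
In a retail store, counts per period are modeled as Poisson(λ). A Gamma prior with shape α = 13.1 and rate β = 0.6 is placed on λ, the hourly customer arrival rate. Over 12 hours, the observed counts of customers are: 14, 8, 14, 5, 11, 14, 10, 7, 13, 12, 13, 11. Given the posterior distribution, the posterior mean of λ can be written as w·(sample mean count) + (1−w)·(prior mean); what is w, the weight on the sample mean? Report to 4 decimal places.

With a Gamma(shape α, rate β) prior, the Poisson likelihood is conjugate: the posterior is Gamma(α + ΣXᵢ, β + n).
Posterior mean = (α₀+S)/(β₀+n) = [n/(β₀+n)]·(S/n) + [β₀/(β₀+n)]·(α₀/β₀), so only n and β₀ enter the weight.
Weight on data w = n/(β₀+n) = 12/(0.6+12) = 12/12.6 = 0.9524.

0.9524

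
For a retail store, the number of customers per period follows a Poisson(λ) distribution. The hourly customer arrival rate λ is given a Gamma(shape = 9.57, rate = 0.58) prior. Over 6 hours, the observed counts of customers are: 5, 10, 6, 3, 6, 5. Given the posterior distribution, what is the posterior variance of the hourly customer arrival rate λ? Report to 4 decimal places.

With a Gamma(shape α, rate β) prior, the Poisson likelihood is conjugate: the posterior is Gamma(α + ΣXᵢ, β + n).
Sum of counts S = 35 over n = 6 hours.
Posterior: Gamma(α+S, β+n) = Gamma(9.57+35, 0.58+6) = Gamma(44.57, 6.58).
Var = α/β² = 44.57/6.58² = 1.0294.

1.0294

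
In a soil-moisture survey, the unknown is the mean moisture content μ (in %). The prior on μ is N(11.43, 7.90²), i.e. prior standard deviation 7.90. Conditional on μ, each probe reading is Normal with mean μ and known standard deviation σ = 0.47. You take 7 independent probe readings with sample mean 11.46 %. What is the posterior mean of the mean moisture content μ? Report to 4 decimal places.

11.4600

For Normal data with known variance σ², a Normal(μ₀, σ₀²) prior on μ is conjugate. Posterior precision = 1/σ₀² + n/σ²; posterior mean is the precision-weighted average of μ₀ and x̄.
n·x̄ = 7·11.46 = 80.22.
σ₀² = 7.90² = 62.41, σ² = 0.47² = 0.2209; σ² + n·σ₀² = 0.2209 + 7·62.41 = 437.0909.
Posterior mean = (μ₀/σ₀² + n·x̄/σ²)/(1/σ₀² + n/σ²) = (σ²·μ₀ + σ₀²·n·x̄)/(σ² + n·σ₀²) = (0.2209·11.43 + 62.41·80.22)/437.0909 = 5009.055087/437.0909 = 11.4600.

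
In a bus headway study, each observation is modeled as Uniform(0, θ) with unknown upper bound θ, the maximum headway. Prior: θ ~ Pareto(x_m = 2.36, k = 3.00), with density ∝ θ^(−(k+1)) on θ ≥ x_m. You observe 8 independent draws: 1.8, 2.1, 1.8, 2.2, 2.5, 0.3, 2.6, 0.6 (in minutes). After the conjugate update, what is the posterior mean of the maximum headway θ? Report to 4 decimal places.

A Pareto(scale x_m, shape k) prior on the upper bound θ of Uniform(0, θ) is conjugate: posterior is Pareto(max(x_m, max xᵢ), k + n).
Sample maximum = 2.6; prior scale x_m = 2.36 → posterior scale = max = 2.60.
Posterior shape = 3.00 + 8 = 11.00.
E[θ|data] = k·x_m/(k−1) = 11.00·2.60/10.00 = 2.8600.

2.8600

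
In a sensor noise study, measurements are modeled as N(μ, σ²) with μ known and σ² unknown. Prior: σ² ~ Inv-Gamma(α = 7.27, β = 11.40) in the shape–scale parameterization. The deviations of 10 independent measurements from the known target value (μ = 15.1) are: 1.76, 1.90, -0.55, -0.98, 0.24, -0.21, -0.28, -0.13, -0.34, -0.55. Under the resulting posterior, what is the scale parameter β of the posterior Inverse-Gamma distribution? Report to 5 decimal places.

With known mean μ and an Inverse-Gamma(α, β) prior on σ², the Normal likelihood is conjugate: posterior is Inv-Gamma(α + n/2, β + Σ(xᵢ−μ)²/2).
Σ(xᵢ−μ)² = (1.76)² + (1.90)² + (-0.55)² + (-0.98)² + (0.24)² + (-0.21)² + (-0.28)² + (-0.13)² + (-0.34)² + (-0.55)² = 8.5856.
Posterior: Inv-Gamma(7.27 + 10/2, 11.40 + 8.5856/2) = Inv-Gamma(12.27, 15.69280).
Posterior β = 15.69280.

15.69280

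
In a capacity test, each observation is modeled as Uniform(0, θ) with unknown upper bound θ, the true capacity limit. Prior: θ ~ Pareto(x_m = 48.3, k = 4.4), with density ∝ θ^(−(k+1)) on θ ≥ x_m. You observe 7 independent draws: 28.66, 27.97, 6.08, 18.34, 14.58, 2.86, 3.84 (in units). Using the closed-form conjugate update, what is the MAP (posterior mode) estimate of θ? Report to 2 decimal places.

48.30

A Pareto(scale x_m, shape k) prior on the upper bound θ of Uniform(0, θ) is conjugate: posterior is Pareto(max(x_m, max xᵢ), k + n).
Sample maximum = 28.66; prior scale x_m = 48.3 → posterior scale = max = 48.30.
Posterior shape = 4.4 + 7 = 11.4.
The Pareto density is decreasing on [x_m, ∞), so the mode is x_m = 48.30.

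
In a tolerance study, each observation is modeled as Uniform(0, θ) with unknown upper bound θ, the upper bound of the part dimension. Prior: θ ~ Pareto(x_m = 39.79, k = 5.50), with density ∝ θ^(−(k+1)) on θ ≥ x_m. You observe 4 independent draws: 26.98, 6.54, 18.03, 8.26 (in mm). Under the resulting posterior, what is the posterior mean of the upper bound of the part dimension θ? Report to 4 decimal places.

A Pareto(scale x_m, shape k) prior on the upper bound θ of Uniform(0, θ) is conjugate: posterior is Pareto(max(x_m, max xᵢ), k + n).
Sample maximum = 26.98; prior scale x_m = 39.79 → posterior scale = max = 39.79.
Posterior shape = 5.50 + 4 = 9.50.
E[θ|data] = k·x_m/(k−1) = 9.50·39.79/8.50 = 44.4712.

44.4712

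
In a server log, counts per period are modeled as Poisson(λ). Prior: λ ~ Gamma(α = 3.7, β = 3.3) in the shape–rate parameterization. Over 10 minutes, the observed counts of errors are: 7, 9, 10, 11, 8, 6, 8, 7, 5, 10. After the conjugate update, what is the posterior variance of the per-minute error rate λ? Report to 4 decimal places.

With a Gamma(shape α, rate β) prior, the Poisson likelihood is conjugate: the posterior is Gamma(α + ΣXᵢ, β + n).
Sum of counts S = 81 over n = 10 minutes.
Posterior: Gamma(α+S, β+n) = Gamma(3.7+81, 3.3+10) = Gamma(84.7, 13.3).
Var = α/β² = 84.7/13.3² = 0.4788.

0.4788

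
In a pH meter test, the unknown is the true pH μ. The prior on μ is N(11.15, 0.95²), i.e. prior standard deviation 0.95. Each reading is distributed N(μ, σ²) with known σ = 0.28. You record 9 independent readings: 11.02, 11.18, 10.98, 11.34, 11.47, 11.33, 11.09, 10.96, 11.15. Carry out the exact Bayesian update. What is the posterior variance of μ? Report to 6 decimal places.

For Normal data with known variance σ², a Normal(μ₀, σ₀²) prior on μ is conjugate. Posterior precision = 1/σ₀² + n/σ²; posterior mean is the precision-weighted average of μ₀ and x̄.
σ₀² = 0.95² = 0.9025, σ² = 0.28² = 0.0784; σ² + n·σ₀² = 0.0784 + 9·0.9025 = 8.2009.
Posterior precision = 1/σ₀² + n/σ² = 1/0.9025 + 9/0.0784 = (σ² + n·σ₀²)/(σ₀²σ²) = 8.2009/(0.9025·0.0784); posterior variance σₙ² = σ₀²σ²/(σ² + n·σ₀²) = 0.9025·0.0784/8.2009 = 0.008628.

0.008628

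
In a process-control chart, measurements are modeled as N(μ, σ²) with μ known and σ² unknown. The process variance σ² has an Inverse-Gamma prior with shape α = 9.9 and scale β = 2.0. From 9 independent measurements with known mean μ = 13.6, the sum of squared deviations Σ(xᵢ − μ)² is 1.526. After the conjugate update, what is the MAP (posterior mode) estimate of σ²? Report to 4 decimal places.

With known mean μ and an Inverse-Gamma(α, β) prior on σ², the Normal likelihood is conjugate: posterior is Inv-Gamma(α + n/2, β + Σ(xᵢ−μ)²/2).
Posterior: Inv-Gamma(9.9 + 9/2, 2.0 + 1.526/2) = Inv-Gamma(14.40, 2.7630).
Mode = β/(α+1) = 2.7630/15.40 = 0.1794.

0.1794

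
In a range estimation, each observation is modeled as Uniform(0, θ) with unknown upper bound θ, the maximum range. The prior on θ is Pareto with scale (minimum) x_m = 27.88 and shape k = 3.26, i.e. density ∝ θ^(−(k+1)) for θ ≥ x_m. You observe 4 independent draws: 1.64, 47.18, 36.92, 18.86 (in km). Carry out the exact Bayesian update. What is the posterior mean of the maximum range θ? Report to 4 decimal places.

A Pareto(scale x_m, shape k) prior on the upper bound θ of Uniform(0, θ) is conjugate: posterior is Pareto(max(x_m, max xᵢ), k + n).
Sample maximum = 47.18; prior scale x_m = 27.88 → posterior scale = max = 47.18.
Posterior shape = 3.26 + 4 = 7.26.
E[θ|data] = k·x_m/(k−1) = 7.26·47.18/6.26 = 54.7167.

54.7167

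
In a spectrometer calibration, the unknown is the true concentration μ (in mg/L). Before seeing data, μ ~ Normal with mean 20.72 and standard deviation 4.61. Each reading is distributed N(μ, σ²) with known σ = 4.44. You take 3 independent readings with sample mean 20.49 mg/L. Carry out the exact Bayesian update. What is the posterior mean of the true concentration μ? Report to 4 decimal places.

For Normal data with known variance σ², a Normal(μ₀, σ₀²) prior on μ is conjugate. Posterior precision = 1/σ₀² + n/σ²; posterior mean is the precision-weighted average of μ₀ and x̄.
n·x̄ = 3·20.49 = 61.47.
σ₀² = 4.61² = 21.2521, σ² = 4.44² = 19.7136; σ² + n·σ₀² = 19.7136 + 3·21.2521 = 83.4699.
Posterior mean = (μ₀/σ₀² + n·x̄/σ²)/(1/σ₀² + n/σ²) = (σ²·μ₀ + σ₀²·n·x̄)/(σ² + n·σ₀²) = (19.7136·20.72 + 21.2521·61.47)/83.4699 = 1714.832379/83.4699 = 20.5443.

20.5443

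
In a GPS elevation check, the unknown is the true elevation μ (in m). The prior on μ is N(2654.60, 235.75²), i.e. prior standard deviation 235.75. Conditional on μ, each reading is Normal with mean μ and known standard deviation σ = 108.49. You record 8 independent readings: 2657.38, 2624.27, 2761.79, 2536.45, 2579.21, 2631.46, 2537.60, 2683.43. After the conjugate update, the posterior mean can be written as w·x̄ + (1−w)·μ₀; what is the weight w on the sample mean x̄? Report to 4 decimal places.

For Normal data with known variance σ², a Normal(μ₀, σ₀²) prior on μ is conjugate. Posterior precision = 1/σ₀² + n/σ²; posterior mean is the precision-weighted average of μ₀ and x̄.
σ₀² = 235.75² = 55578.0625, σ² = 108.49² = 11770.0801. Prior precision 1/σ₀² = 1/55578.0625; data precision n/σ² = 8/11770.0801.
w = (n/σ²)/(1/σ₀² + n/σ²) = n·σ₀²/(σ² + n·σ₀²) = 8·55578.0625/(11770.0801 + 8·55578.0625) = 444624.5/456394.5801 = 0.9742.

0.9742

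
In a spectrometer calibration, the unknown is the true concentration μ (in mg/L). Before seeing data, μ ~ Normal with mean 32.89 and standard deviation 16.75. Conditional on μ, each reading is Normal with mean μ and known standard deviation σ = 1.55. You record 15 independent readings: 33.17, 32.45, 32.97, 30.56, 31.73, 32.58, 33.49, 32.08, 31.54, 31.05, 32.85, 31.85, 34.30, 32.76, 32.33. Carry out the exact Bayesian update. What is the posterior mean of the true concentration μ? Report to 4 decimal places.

32.3810

For Normal data with known variance σ², a Normal(μ₀, σ₀²) prior on μ is conjugate. Posterior precision = 1/σ₀² + n/σ²; posterior mean is the precision-weighted average of μ₀ and x̄.
Σxᵢ = 33.17 + 32.45 + 32.97 + 30.56 + 31.73 + 32.58 + 33.49 + 32.08 + 31.54 + 31.05 + 32.85 + 31.85 + 34.30 + 32.76 + 32.33 = 485.71, so n·x̄ = 485.71.
σ₀² = 16.75² = 280.5625, σ² = 1.55² = 2.4025; σ² + n·σ₀² = 2.4025 + 15·280.5625 = 4210.84.
Posterior mean = (μ₀/σ₀² + n·x̄/σ²)/(1/σ₀² + n/σ²) = (σ²·μ₀ + σ₀²·n·x̄)/(σ² + n·σ₀²) = (2.4025·32.89 + 280.5625·485.71)/4210.84 = 136351.0301/4210.84 = 32.3810.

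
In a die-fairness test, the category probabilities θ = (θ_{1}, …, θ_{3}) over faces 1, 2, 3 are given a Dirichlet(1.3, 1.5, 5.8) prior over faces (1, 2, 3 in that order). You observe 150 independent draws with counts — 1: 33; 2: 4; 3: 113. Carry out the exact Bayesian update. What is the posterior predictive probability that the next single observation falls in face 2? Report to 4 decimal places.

0.0347

The Dirichlet prior is conjugate to the Multinomial likelihood: each posterior αⱼ = prior αⱼ + observed count nⱼ.
Posterior concentration: (34.3, 5.5, 118.8), total = 158.6.
P(next = 2 | data) = α_{2}/Σα = 0.0347.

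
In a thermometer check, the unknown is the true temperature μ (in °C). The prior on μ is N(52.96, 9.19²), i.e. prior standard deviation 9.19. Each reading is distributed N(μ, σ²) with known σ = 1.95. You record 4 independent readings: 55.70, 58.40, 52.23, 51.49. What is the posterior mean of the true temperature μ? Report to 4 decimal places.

For Normal data with known variance σ², a Normal(μ₀, σ₀²) prior on μ is conjugate. Posterior precision = 1/σ₀² + n/σ²; posterior mean is the precision-weighted average of μ₀ and x̄.
Σxᵢ = 55.70 + 58.40 + 52.23 + 51.49 = 217.82, so n·x̄ = 217.82.
σ₀² = 9.19² = 84.4561, σ² = 1.95² = 3.8025; σ² + n·σ₀² = 3.8025 + 4·84.4561 = 341.6269.
Posterior mean = (μ₀/σ₀² + n·x̄/σ²)/(1/σ₀² + n/σ²) = (σ²·μ₀ + σ₀²·n·x̄)/(σ² + n·σ₀²) = (3.8025·52.96 + 84.4561·217.82)/341.6269 = 18597.608102/341.6269 = 54.4384.

54.4384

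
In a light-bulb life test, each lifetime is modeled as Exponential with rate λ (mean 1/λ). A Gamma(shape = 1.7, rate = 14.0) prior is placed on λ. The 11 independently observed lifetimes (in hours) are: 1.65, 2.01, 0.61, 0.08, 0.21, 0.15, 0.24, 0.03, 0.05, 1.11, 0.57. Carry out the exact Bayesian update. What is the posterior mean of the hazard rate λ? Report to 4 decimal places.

0.6132

With a Gamma(shape α, rate β) prior on the exponential rate λ, the posterior after n observations with total T = Σxᵢ is Gamma(α+n, β+T).
Sum of observations T = 6.71 hours; n = 11.
Posterior: Gamma(1.7+11, 14.0+6.71) = Gamma(12.7, 20.71).
Posterior mean of λ = α/β = 12.7/20.71 = 0.6132.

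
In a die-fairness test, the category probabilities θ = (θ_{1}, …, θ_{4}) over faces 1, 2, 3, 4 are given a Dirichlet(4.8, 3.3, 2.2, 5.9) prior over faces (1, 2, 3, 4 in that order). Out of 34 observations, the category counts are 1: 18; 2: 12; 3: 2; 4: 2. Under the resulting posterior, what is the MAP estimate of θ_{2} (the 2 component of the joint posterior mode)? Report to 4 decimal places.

0.3095

The Dirichlet prior is conjugate to the Multinomial likelihood: each posterior αⱼ = prior αⱼ + observed count nⱼ.
Posterior concentration: (22.8, 15.3, 4.2, 7.9), total = 50.2.
Joint mode component: (α_{2}−1)/(Σα−K) = 14.3/46.2 = 0.3095.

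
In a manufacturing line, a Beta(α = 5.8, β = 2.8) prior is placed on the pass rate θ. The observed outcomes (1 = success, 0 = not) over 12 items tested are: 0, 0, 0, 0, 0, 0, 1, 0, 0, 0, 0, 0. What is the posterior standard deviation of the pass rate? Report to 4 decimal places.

The Beta prior is conjugate to a Binomial/Bernoulli likelihood; the update adds successes to α and failures to β.
Posterior: Beta(α+k, β+n−k) = Beta(5.8+1, 2.8+11) = Beta(6.8, 13.8).
Var = αβ/((α+β)²(α+β+1)) = 6.8·13.8/(20.6²·21.6) = 0.01023764; SD = √0.01023764 = 0.1012.

0.1012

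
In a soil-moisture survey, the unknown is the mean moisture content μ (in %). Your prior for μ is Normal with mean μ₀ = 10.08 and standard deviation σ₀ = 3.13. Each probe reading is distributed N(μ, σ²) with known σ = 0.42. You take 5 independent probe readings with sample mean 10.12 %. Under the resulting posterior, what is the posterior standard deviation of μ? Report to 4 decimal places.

For Normal data with known variance σ², a Normal(μ₀, σ₀²) prior on μ is conjugate. Posterior precision = 1/σ₀² + n/σ²; posterior mean is the precision-weighted average of μ₀ and x̄.
σ₀² = 3.13² = 9.7969, σ² = 0.42² = 0.1764; σ² + n·σ₀² = 0.1764 + 5·9.7969 = 49.1609.
Posterior precision = 1/σ₀² + n/σ² = 1/9.7969 + 5/0.1764 = (σ² + n·σ₀²)/(σ₀²σ²) = 49.1609/(9.7969·0.1764); posterior variance σₙ² = σ₀²σ²/(σ² + n·σ₀²) = 9.7969·0.1764/49.1609 = 0.035153.
Posterior SD = √σₙ² = √(9.7969·0.1764/49.1609) = 0.1875.

0.1875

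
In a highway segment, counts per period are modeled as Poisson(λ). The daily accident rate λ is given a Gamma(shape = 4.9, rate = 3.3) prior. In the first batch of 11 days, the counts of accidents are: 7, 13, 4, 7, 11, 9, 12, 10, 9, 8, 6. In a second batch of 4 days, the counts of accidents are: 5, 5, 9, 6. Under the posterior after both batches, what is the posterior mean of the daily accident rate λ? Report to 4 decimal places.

6.8798

With a Gamma(shape α, rate β) prior, the Poisson likelihood is conjugate: the posterior is Gamma(α + ΣXᵢ, β + n).
Batch 1: sum of counts S = 96 over n = 11 days.
After batch 1: Gamma(α+S, β+n) = Gamma(4.9+96, 3.3+11) = Gamma(100.9, 14.3).
Batch 2: sum of counts S = 25 over n = 4 days.
After batch 2: Gamma(α+S, β+n) = Gamma(100.9+25, 14.3+4) = Gamma(125.9, 18.3).
Posterior mean = α/β = 125.9/18.3 = 6.8798.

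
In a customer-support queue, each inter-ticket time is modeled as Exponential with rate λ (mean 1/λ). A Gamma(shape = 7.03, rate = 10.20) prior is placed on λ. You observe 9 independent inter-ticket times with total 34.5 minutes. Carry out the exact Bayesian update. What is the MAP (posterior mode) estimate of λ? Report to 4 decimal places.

With a Gamma(shape α, rate β) prior on the exponential rate λ, the posterior after n observations with total T = Σxᵢ is Gamma(α+n, β+T).
Posterior: Gamma(7.03+9, 10.20+34.5) = Gamma(16.03, 44.70).
Mode = (α−1)/β = 0.3362.

0.3362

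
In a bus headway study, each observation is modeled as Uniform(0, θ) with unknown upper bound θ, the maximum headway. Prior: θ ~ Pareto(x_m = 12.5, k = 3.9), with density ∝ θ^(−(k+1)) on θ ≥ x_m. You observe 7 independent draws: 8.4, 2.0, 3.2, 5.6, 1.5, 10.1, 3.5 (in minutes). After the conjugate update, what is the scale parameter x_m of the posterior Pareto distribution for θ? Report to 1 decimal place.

A Pareto(scale x_m, shape k) prior on the upper bound θ of Uniform(0, θ) is conjugate: posterior is Pareto(max(x_m, max xᵢ), k + n).
Sample maximum = 10.1; prior scale x_m = 12.5 → posterior scale = max = 12.5.
Posterior shape = 3.9 + 7 = 10.9.
Posterior scale x_m = 12.5.

12.5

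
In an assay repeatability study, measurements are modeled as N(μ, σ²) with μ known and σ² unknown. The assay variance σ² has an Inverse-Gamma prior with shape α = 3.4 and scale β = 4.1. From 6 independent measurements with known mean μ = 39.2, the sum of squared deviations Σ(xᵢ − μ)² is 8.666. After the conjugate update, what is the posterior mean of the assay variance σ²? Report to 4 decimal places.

With known mean μ and an Inverse-Gamma(α, β) prior on σ², the Normal likelihood is conjugate: posterior is Inv-Gamma(α + n/2, β + Σ(xᵢ−μ)²/2).
Posterior: Inv-Gamma(3.4 + 6/2, 4.1 + 8.666/2) = Inv-Gamma(6.40, 8.4330).
E[σ²|data] = β/(α−1) = 8.4330/5.40 = 1.5617.

1.5617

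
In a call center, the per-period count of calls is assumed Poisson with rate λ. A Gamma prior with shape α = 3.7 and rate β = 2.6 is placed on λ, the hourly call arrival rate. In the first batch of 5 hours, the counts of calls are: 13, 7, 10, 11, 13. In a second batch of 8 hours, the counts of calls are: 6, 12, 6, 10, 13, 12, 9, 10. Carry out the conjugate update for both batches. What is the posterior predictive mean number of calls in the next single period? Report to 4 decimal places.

With a Gamma(shape α, rate β) prior, the Poisson likelihood is conjugate: the posterior is Gamma(α + ΣXᵢ, β + n).
Batch 1: sum of counts S = 54 over n = 5 hours.
After batch 1: Gamma(α+S, β+n) = Gamma(3.7+54, 2.6+5) = Gamma(57.7, 7.6).
Batch 2: sum of counts S = 78 over n = 8 hours.
After batch 2: Gamma(α+S, β+n) = Gamma(57.7+78, 7.6+8) = Gamma(135.7, 15.6).
The predictive distribution for one future period is NegBinom with mean α/β = 8.6987.

8.6987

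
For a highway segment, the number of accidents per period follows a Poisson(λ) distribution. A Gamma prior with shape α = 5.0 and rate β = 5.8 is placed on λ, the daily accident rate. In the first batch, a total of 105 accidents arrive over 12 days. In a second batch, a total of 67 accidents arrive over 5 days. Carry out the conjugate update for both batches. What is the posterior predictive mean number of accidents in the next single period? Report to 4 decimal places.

With a Gamma(shape α, rate β) prior, the Poisson likelihood is conjugate: the posterior is Gamma(α + ΣXᵢ, β + n).
After batch 1: Gamma(α+S, β+n) = Gamma(5.0+105, 5.8+12) = Gamma(110.0, 17.8).
After batch 2: Gamma(α+S, β+n) = Gamma(110.0+67, 17.8+5) = Gamma(177.0, 22.8).
The predictive distribution for one future period is NegBinom with mean α/β = 7.7632.

7.7632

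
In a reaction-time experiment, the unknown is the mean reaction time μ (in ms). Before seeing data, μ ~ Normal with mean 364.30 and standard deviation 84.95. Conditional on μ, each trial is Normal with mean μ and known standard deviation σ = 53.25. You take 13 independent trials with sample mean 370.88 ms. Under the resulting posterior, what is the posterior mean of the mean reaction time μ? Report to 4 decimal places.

For Normal data with known variance σ², a Normal(μ₀, σ₀²) prior on μ is conjugate. Posterior precision = 1/σ₀² + n/σ²; posterior mean is the precision-weighted average of μ₀ and x̄.
n·x̄ = 13·370.88 = 4821.44.
σ₀² = 84.95² = 7216.5025, σ² = 53.25² = 2835.5625; σ² + n·σ₀² = 2835.5625 + 13·7216.5025 = 96650.095.
Posterior mean = (μ₀/σ₀² + n·x̄/σ²)/(1/σ₀² + n/σ²) = (σ²·μ₀ + σ₀²·n·x̄)/(σ² + n·σ₀²) = (2835.5625·364.30 + 7216.5025·4821.44)/96650.095 = 35826929.23235/96650.095 = 370.6870.

370.6870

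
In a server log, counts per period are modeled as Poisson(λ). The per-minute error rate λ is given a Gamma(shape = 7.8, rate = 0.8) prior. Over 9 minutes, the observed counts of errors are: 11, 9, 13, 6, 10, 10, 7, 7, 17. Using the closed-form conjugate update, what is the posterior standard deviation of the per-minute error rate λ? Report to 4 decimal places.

1.0091

With a Gamma(shape α, rate β) prior, the Poisson likelihood is conjugate: the posterior is Gamma(α + ΣXᵢ, β + n).
Sum of counts S = 90 over n = 9 minutes.
Posterior: Gamma(α+S, β+n) = Gamma(7.8+90, 0.8+9) = Gamma(97.8, 9.8).
SD = √α/β = √97.8/9.8 = 1.0091.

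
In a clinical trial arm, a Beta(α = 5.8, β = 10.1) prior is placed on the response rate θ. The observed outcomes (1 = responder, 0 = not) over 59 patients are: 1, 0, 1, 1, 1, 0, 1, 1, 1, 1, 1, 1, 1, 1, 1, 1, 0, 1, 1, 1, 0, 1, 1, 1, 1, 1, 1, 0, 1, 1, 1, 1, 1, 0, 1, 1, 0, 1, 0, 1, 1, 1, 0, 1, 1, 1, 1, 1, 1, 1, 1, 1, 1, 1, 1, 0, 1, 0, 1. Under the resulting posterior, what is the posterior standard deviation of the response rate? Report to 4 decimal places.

0.0516

The Beta prior is conjugate to a Binomial/Bernoulli likelihood; the update adds successes to α and failures to β.
Posterior: Beta(α+k, β+n−k) = Beta(5.8+48, 10.1+11) = Beta(53.8, 21.1).
Var = αβ/((α+β)²(α+β+1)) = 53.8·21.1/(74.9²·75.9) = 0.00266599; SD = √0.00266599 = 0.0516.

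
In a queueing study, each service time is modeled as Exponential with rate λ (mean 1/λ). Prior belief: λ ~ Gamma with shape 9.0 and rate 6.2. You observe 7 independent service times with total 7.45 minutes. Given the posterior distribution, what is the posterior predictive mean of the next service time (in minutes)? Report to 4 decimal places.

0.9100

With a Gamma(shape α, rate β) prior on the exponential rate λ, the posterior after n observations with total T = Σxᵢ is Gamma(α+n, β+T).
Posterior: Gamma(9.0+7, 6.2+7.45) = Gamma(16.0, 13.65).
The predictive distribution for the next observation is Lomax; its mean is β/(α−1) = 13.65/15.0 = 0.9100.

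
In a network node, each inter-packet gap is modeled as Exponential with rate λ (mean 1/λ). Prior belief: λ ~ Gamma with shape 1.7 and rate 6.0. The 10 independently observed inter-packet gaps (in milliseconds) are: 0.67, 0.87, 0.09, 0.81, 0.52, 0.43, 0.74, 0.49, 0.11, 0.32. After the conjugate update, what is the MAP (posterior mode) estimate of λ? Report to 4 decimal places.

With a Gamma(shape α, rate β) prior on the exponential rate λ, the posterior after n observations with total T = Σxᵢ is Gamma(α+n, β+T).
Sum of observations T = 5.05 milliseconds; n = 10.
Posterior: Gamma(1.7+10, 6.0+5.05) = Gamma(11.7, 11.05).
Mode = (α−1)/β = 0.9683.

0.9683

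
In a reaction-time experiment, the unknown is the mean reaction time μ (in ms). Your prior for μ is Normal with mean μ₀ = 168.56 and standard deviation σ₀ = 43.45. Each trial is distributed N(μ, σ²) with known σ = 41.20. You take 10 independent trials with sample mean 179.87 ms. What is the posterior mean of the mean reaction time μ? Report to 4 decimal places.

178.9370

For Normal data with known variance σ², a Normal(μ₀, σ₀²) prior on μ is conjugate. Posterior precision = 1/σ₀² + n/σ²; posterior mean is the precision-weighted average of μ₀ and x̄.
n·x̄ = 10·179.87 = 1798.7.
σ₀² = 43.45² = 1887.9025, σ² = 41.20² = 1697.44; σ² + n·σ₀² = 1697.44 + 10·1887.9025 = 20576.465.
Posterior mean = (μ₀/σ₀² + n·x̄/σ²)/(1/σ₀² + n/σ²) = (σ²·μ₀ + σ₀²·n·x̄)/(σ² + n·σ₀²) = (1697.44·168.56 + 1887.9025·1798.7)/20576.465 = 3681890.71315/20576.465 = 178.9370.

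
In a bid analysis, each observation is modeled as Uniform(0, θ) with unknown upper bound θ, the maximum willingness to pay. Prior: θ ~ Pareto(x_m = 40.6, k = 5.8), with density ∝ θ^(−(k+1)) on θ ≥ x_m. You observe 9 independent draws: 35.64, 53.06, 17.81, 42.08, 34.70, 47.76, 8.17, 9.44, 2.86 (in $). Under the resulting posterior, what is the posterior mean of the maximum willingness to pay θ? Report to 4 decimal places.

56.9049

A Pareto(scale x_m, shape k) prior on the upper bound θ of Uniform(0, θ) is conjugate: posterior is Pareto(max(x_m, max xᵢ), k + n).
Sample maximum = 53.06; prior scale x_m = 40.6 → posterior scale = max = 53.06.
Posterior shape = 5.8 + 9 = 14.8.
E[θ|data] = k·x_m/(k−1) = 14.8·53.06/13.8 = 56.9049.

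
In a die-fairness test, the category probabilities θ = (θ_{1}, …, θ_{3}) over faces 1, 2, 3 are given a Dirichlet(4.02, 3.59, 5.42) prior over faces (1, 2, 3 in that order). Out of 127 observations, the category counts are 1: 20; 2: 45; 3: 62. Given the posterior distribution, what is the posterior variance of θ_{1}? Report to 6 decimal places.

0.001008

The Dirichlet prior is conjugate to the Multinomial likelihood: each posterior αⱼ = prior αⱼ + observed count nⱼ.
Posterior concentration: (24.02, 48.59, 67.42), total = 140.03.
Var[θ_j] = α_j(Σα−α_j)/((Σα)²(Σα+1)) = 24.02·116.01/(140.03²·141.03) = 0.001008.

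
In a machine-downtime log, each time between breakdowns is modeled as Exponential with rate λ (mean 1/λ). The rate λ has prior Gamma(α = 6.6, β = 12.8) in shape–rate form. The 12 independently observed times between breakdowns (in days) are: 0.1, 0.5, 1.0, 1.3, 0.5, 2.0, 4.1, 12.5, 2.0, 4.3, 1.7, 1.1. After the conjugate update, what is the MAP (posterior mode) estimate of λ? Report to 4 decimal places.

0.4009

With a Gamma(shape α, rate β) prior on the exponential rate λ, the posterior after n observations with total T = Σxᵢ is Gamma(α+n, β+T).
Sum of observations T = 31.1 days; n = 12.
Posterior: Gamma(6.6+12, 12.8+31.1) = Gamma(18.6, 43.9).
Mode = (α−1)/β = 0.4009.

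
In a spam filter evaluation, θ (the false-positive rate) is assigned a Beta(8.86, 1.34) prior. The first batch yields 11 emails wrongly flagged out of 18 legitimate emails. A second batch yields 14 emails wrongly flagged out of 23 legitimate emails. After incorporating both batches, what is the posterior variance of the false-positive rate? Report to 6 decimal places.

0.004291

The Beta prior is conjugate to a Binomial/Bernoulli likelihood; the update adds successes to α and failures to β.
After batch 1: Beta(8.86+11, 1.34+7) = Beta(19.86, 8.34).
After batch 2: Beta(19.86+14, 8.34+9) = Beta(33.86, 17.34).
Var = αβ/((α+β)²(α+β+1)) = 33.86·17.34/(51.20²·52.20) = 0.004291.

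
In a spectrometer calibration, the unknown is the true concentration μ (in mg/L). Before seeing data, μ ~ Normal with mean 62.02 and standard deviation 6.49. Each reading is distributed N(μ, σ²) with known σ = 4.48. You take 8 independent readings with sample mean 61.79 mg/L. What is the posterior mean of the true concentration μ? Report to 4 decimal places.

For Normal data with known variance σ², a Normal(μ₀, σ₀²) prior on μ is conjugate. Posterior precision = 1/σ₀² + n/σ²; posterior mean is the precision-weighted average of μ₀ and x̄.
n·x̄ = 8·61.79 = 494.32.
σ₀² = 6.49² = 42.1201, σ² = 4.48² = 20.0704; σ² + n·σ₀² = 20.0704 + 8·42.1201 = 357.0312.
Posterior mean = (μ₀/σ₀² + n·x̄/σ²)/(1/σ₀² + n/σ²) = (σ²·μ₀ + σ₀²·n·x̄)/(σ² + n·σ₀²) = (20.0704·62.02 + 42.1201·494.32)/357.0312 = 22065.57404/357.0312 = 61.8029.

61.8029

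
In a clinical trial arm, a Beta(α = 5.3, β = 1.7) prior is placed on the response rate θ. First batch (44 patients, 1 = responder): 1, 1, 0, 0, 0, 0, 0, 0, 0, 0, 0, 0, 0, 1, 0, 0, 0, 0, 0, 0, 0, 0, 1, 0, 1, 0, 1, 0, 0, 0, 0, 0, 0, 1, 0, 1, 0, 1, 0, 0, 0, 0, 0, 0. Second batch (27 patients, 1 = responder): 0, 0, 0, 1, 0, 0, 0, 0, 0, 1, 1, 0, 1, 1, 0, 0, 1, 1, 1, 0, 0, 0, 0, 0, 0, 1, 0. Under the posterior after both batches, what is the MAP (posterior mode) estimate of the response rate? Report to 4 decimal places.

0.2934

The Beta prior is conjugate to a Binomial/Bernoulli likelihood; the update adds successes to α and failures to β.
After batch 1: Beta(5.3+9, 1.7+35) = Beta(14.3, 36.7).
After batch 2: Beta(14.3+9, 36.7+18) = Beta(23.3, 54.7).
Mode of Beta(a,b) for a,b>1 is (a−1)/(a+b−2) = 22.3/76.0 = 0.2934.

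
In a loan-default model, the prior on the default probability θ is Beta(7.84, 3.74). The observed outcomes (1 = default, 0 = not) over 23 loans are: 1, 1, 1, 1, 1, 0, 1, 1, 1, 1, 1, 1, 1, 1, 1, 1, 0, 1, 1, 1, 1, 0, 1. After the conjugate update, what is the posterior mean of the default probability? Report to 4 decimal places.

0.8051

The Beta prior is conjugate to a Binomial/Bernoulli likelihood; the update adds successes to α and failures to β.
Posterior: Beta(α+k, β+n−k) = Beta(7.84+20, 3.74+3) = Beta(27.84, 6.74).
Posterior mean = α/(α+β) = 27.84/34.58 = 0.8051.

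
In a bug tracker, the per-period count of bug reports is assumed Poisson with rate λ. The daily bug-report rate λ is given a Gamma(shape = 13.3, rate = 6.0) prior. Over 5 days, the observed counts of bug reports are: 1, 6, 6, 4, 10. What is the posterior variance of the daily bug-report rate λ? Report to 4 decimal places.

0.3331

With a Gamma(shape α, rate β) prior, the Poisson likelihood is conjugate: the posterior is Gamma(α + ΣXᵢ, β + n).
Sum of counts S = 27 over n = 5 days.
Posterior: Gamma(α+S, β+n) = Gamma(13.3+27, 6.0+5) = Gamma(40.3, 11.0).
Var = α/β² = 40.3/11.0² = 0.3331.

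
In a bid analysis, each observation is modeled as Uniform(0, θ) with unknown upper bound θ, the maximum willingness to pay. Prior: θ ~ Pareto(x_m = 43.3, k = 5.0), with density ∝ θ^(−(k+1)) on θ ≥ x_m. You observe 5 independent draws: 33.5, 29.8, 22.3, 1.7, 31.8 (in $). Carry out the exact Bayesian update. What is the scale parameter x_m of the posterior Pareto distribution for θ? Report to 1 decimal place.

A Pareto(scale x_m, shape k) prior on the upper bound θ of Uniform(0, θ) is conjugate: posterior is Pareto(max(x_m, max xᵢ), k + n).
Sample maximum = 33.5; prior scale x_m = 43.3 → posterior scale = max = 43.3.
Posterior shape = 5.0 + 5 = 10.0.
Posterior scale x_m = 43.3.

43.3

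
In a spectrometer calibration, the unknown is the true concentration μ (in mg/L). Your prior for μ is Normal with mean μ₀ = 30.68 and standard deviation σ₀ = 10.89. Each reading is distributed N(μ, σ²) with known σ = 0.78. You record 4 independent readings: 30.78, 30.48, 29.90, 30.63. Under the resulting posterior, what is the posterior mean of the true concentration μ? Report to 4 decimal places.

30.4478

For Normal data with known variance σ², a Normal(μ₀, σ₀²) prior on μ is conjugate. Posterior precision = 1/σ₀² + n/σ²; posterior mean is the precision-weighted average of μ₀ and x̄.
Σxᵢ = 30.78 + 30.48 + 29.90 + 30.63 = 121.79, so n·x̄ = 121.79.
σ₀² = 10.89² = 118.5921, σ² = 0.78² = 0.6084; σ² + n·σ₀² = 0.6084 + 4·118.5921 = 474.9768.
Posterior mean = (μ₀/σ₀² + n·x̄/σ²)/(1/σ₀² + n/σ²) = (σ²·μ₀ + σ₀²·n·x̄)/(σ² + n·σ₀²) = (0.6084·30.68 + 118.5921·121.79)/474.9768 = 14461.997571/474.9768 = 30.4478.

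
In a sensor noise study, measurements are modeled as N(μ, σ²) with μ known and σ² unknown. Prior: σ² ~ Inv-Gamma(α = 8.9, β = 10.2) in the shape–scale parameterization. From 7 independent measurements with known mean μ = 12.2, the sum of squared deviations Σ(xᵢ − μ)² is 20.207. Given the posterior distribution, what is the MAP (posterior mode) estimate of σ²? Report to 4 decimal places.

With known mean μ and an Inverse-Gamma(α, β) prior on σ², the Normal likelihood is conjugate: posterior is Inv-Gamma(α + n/2, β + Σ(xᵢ−μ)²/2).
Posterior: Inv-Gamma(8.9 + 7/2, 10.2 + 20.207/2) = Inv-Gamma(12.40, 20.3035).
Mode = β/(α+1) = 20.3035/13.40 = 1.5152.

1.5152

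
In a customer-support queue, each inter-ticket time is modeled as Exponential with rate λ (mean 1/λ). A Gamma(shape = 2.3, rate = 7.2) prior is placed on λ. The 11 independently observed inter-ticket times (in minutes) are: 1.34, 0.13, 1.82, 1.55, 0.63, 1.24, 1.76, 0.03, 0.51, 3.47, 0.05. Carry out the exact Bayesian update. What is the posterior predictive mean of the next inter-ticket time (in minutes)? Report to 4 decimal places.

With a Gamma(shape α, rate β) prior on the exponential rate λ, the posterior after n observations with total T = Σxᵢ is Gamma(α+n, β+T).
Sum of observations T = 12.53 minutes; n = 11.
Posterior: Gamma(2.3+11, 7.2+12.53) = Gamma(13.3, 19.73).
The predictive distribution for the next observation is Lomax; its mean is β/(α−1) = 19.73/12.3 = 1.6041.

1.6041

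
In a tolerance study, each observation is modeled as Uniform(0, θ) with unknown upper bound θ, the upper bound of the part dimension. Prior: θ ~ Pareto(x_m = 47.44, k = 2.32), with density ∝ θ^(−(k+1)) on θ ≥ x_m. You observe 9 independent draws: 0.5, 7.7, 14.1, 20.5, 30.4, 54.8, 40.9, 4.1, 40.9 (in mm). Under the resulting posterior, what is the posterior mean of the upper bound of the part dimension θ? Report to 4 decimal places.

A Pareto(scale x_m, shape k) prior on the upper bound θ of Uniform(0, θ) is conjugate: posterior is Pareto(max(x_m, max xᵢ), k + n).
Sample maximum = 54.8; prior scale x_m = 47.44 → posterior scale = max = 54.80.
Posterior shape = 2.32 + 9 = 11.32.
E[θ|data] = k·x_m/(k−1) = 11.32·54.80/10.32 = 60.1101.

60.1101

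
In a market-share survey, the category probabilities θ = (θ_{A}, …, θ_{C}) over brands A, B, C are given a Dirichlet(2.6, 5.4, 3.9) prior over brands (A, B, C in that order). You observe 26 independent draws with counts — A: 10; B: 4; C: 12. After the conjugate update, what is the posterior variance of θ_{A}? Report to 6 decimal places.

The Dirichlet prior is conjugate to the Multinomial likelihood: each posterior αⱼ = prior αⱼ + observed count nⱼ.
Posterior concentration: (12.6, 9.4, 15.9), total = 37.9.
Var[θ_j] = α_j(Σα−α_j)/((Σα)²(Σα+1)) = 12.6·25.3/(37.9²·38.9) = 0.005705.

0.005705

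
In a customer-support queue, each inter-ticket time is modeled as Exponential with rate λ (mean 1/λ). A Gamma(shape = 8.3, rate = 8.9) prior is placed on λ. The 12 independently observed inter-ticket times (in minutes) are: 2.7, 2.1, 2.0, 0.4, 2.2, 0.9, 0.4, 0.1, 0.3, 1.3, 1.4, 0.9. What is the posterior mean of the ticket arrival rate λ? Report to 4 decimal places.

With a Gamma(shape α, rate β) prior on the exponential rate λ, the posterior after n observations with total T = Σxᵢ is Gamma(α+n, β+T).
Sum of observations T = 14.7 minutes; n = 12.
Posterior: Gamma(8.3+12, 8.9+14.7) = Gamma(20.3, 23.6).
Posterior mean of λ = α/β = 20.3/23.6 = 0.8602.

0.8602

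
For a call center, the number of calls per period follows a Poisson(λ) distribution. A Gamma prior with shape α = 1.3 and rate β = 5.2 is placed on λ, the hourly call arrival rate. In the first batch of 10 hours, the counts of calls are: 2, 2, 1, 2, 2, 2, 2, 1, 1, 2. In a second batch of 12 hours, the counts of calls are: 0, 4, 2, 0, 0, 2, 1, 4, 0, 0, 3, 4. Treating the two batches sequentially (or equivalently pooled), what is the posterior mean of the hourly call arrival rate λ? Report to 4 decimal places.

With a Gamma(shape α, rate β) prior, the Poisson likelihood is conjugate: the posterior is Gamma(α + ΣXᵢ, β + n).
Batch 1: sum of counts S = 17 over n = 10 hours.
After batch 1: Gamma(α+S, β+n) = Gamma(1.3+17, 5.2+10) = Gamma(18.3, 15.2).
Batch 2: sum of counts S = 20 over n = 12 hours.
After batch 2: Gamma(α+S, β+n) = Gamma(18.3+20, 15.2+12) = Gamma(38.3, 27.2).
Posterior mean = α/β = 38.3/27.2 = 1.4081.

1.4081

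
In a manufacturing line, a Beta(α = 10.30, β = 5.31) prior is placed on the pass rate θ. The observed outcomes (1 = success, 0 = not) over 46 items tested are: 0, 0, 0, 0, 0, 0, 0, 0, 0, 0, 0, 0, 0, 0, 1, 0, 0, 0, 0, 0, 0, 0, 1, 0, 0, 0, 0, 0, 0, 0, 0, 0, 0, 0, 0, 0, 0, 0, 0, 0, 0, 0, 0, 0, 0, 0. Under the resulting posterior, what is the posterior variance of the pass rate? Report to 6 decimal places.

The Beta prior is conjugate to a Binomial/Bernoulli likelihood; the update adds successes to α and failures to β.
Posterior: Beta(α+k, β+n−k) = Beta(10.30+2, 5.31+44) = Beta(12.30, 49.31).
Var = αβ/((α+β)²(α+β+1)) = 12.30·49.31/(61.61²·62.61) = 0.002552.

0.002552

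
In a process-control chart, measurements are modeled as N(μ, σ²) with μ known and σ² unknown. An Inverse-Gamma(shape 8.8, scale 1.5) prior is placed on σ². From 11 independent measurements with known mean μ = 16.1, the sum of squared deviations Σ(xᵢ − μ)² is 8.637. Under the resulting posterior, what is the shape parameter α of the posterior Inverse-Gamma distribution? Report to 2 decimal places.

With known mean μ and an Inverse-Gamma(α, β) prior on σ², the Normal likelihood is conjugate: posterior is Inv-Gamma(α + n/2, β + Σ(xᵢ−μ)²/2).
Posterior: Inv-Gamma(8.8 + 11/2, 1.5 + 8.637/2) = Inv-Gamma(14.30, 5.8185).
Posterior α = 14.30.

14.30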